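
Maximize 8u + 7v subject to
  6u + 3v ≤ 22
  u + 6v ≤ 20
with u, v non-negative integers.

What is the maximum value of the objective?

37

Relaxing integrality, the LP optimum is 38.24 at (u,v) = (2.18, 2.97), which is not an integer point.
(u,v)=(2,3): 6·2+3·3=21≤22, 1·2+6·3=20≤20, objective 37.
(u,v)=(3,1): 6·3+3·1=21≤22, 1·3+6·1=9≤20, objective 31.
(u,v)=(2,2): 6·2+3·2=18≤22, 1·2+6·2=14≤20, objective 30.
Maximum is 37 at (u,v)=(2,3).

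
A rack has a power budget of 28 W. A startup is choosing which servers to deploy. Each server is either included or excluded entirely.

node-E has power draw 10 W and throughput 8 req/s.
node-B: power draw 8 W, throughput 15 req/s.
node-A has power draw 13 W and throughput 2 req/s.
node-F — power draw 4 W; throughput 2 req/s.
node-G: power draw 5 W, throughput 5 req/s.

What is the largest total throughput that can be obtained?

Treat it as a binary knapsack problem.
Take node-E, node-B, node-F, and node-G: power draw 10 + 8 + 4 + 5 = 27 ≤ 28, throughput 8 + 15 + 2 + 5 = 30.
No other feasible combination does better.

30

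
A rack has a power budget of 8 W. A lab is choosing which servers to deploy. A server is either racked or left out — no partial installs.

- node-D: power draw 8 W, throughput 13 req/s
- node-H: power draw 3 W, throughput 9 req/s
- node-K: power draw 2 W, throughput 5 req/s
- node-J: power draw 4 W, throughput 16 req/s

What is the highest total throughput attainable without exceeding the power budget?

25

Take node-H and node-J: power draw 3 + 4 = 7 ≤ 8, throughput 9 + 16 = 25.
No other feasible combination does better.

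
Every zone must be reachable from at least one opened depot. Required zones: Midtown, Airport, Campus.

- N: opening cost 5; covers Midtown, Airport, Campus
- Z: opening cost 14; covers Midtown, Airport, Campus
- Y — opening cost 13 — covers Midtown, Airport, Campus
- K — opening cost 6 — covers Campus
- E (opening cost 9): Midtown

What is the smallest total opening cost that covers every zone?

N alone covers Midtown, Airport, Campus — every zone.
Total opening cost: 5.
No cover costs less than 5.

5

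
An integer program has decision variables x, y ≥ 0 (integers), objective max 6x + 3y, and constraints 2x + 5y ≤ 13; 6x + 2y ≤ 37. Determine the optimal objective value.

36

Relaxing integrality, the LP optimum is 37.15 at (x,y) = (6.12, 0.154), which is not an integer point.
(x,y)=(6,0): 2·6+5·0=12≤13, 6·6+2·0=36≤37, objective 36.
(x,y)=(5,0): 2·5+5·0=10≤13, 6·5+2·0=30≤37, objective 30.
Maximum is 36 at (x,y)=(6,0).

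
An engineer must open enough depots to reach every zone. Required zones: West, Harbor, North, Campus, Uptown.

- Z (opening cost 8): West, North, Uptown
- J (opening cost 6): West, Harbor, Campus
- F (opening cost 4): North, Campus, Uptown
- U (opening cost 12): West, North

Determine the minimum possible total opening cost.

Choose J and F: together they cover West, Harbor, North, Campus, Uptown — every zone.
Total opening cost: 6 + 4 = 10.
No cover costs less than 10.

10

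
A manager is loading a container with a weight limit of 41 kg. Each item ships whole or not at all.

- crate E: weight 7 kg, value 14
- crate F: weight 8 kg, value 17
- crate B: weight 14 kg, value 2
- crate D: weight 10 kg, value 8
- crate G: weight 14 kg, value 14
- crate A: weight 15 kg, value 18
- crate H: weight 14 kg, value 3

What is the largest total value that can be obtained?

Allowing fractional choices, the relaxed optimum would be about 60.0, but items are indivisible.
crate E + crate F + crate D + crate G: weight 7 + 8 + 10 + 14 = 39 ≤ 41, value 14 + 17 + 8 + 14 = 53.
crate E + crate F + crate A: weight 7 + 8 + 15 = 30 ≤ 41, value 14 + 17 + 18 = 49.
crate E + crate F + crate D + crate A: weight 7 + 8 + 10 + 15 = 40 ≤ 41, value 14 + 17 + 8 + 18 = 57.
Best is crate E, crate F, crate D, and crate A with total value 57.

57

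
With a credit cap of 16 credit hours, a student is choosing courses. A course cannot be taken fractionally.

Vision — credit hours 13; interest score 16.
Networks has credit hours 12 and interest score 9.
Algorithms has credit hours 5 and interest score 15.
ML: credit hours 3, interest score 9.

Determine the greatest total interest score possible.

This is an integer program with binary decision variables.
Take Vision and ML: credit hours 13 + 3 = 16 ≤ 16, interest score 16 + 9 = 25.
No other feasible combination does better.

25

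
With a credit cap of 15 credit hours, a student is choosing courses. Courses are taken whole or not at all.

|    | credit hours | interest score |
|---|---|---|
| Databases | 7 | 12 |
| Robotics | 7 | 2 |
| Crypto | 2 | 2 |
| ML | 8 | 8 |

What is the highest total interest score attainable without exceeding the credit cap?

This is an integer program with binary decision variables.
Databases + Robotics: credit hours 7 + 7 = 14 ≤ 15, interest score 12 + 2 = 14.
Databases + Crypto: credit hours 7 + 2 = 9 ≤ 15, interest score 12 + 2 = 14.
Databases + ML: credit hours 7 + 8 = 15 ≤ 15, interest score 12 + 8 = 20.
Best is Databases and ML with total interest score 20.

20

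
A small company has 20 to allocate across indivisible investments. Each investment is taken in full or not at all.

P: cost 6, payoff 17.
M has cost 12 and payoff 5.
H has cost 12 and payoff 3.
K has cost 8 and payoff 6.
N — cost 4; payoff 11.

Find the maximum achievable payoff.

34

Allowing fractional choices, the relaxed optimum would be about 34.8, but investments are indivisible.
P + N: cost 6 + 4 = 10 ≤ 20, payoff 17 + 11 = 28.
P + K + N: cost 6 + 8 + 4 = 18 ≤ 20, payoff 17 + 6 + 11 = 34.
Best is P, K, and N with total payoff 34.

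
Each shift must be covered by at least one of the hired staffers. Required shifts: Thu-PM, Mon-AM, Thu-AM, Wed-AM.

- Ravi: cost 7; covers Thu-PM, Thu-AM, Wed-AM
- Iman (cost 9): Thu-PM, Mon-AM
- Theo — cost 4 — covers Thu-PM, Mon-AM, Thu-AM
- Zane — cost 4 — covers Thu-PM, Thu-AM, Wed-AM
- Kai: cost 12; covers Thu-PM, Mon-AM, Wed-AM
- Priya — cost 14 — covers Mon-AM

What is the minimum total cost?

8

Choose Theo and Zane: together they cover Thu-PM, Mon-AM, Thu-AM, Wed-AM — every shift.
Total cost: 4 + 4 = 8.
No cover costs less than 8.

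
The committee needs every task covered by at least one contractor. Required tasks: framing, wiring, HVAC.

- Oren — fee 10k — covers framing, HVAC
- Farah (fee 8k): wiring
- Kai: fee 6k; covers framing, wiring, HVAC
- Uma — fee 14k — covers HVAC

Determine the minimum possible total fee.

Kai alone covers framing, wiring, HVAC — every task.
Total fee: 6.

6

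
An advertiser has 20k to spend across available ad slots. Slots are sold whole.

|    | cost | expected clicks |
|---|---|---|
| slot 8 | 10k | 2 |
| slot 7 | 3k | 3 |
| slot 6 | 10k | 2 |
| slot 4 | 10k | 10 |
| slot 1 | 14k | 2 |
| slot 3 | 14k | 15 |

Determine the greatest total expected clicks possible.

18

Allowing fractional choices, the relaxed optimum would be about 21.0, but ad slots are indivisible.
slot 3: cost 14 ≤ 20, expected clicks 15.
slot 7 + slot 4: cost 3 + 10 = 13 ≤ 20, expected clicks 3 + 10 = 13.
slot 7 + slot 3: cost 3 + 14 = 17 ≤ 20, expected clicks 3 + 15 = 18.
Best is slot 7 and slot 3 with total expected clicks 18.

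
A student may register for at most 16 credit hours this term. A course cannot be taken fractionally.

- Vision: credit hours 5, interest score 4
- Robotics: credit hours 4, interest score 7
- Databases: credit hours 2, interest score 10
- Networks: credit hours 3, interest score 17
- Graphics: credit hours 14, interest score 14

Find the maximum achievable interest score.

Take Vision, Robotics, Databases, and Networks: credit hours 5 + 4 + 2 + 3 = 14 ≤ 16, interest score 4 + 7 + 10 + 17 = 38.
No other feasible combination does better.

38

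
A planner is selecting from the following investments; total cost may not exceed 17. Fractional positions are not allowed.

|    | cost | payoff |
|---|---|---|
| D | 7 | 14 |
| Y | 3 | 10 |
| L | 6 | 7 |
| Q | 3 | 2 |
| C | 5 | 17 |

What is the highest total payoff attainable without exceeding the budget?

D + Y + C: cost 7 + 3 + 5 = 15 ≤ 17, payoff 14 + 10 + 17 = 41.
Y + L + Q + C: cost 3 + 6 + 3 + 5 = 17 ≤ 17, payoff 10 + 7 + 2 + 17 = 36.
Best is D, Y, and C with total payoff 41.

41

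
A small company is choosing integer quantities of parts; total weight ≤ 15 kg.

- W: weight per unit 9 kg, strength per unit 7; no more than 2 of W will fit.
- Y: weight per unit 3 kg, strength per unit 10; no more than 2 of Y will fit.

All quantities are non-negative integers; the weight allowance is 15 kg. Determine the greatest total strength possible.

27

Y has the best ratio (10/3); taking only Y gives at most 2×10 = 20 (stopped by the supply cap of 2).
Mixing does better — 1×W and 2×Y: weight 15 ≤ 15, strength 1·7 + 2·10 = 27.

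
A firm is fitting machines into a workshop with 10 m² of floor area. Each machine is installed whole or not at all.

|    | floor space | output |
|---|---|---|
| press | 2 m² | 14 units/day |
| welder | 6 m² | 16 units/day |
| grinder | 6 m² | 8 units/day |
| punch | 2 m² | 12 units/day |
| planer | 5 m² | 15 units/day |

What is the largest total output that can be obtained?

press + punch + planer: floor space 2 + 2 + 5 = 9 ≤ 10, output 14 + 12 + 15 = 41.
press + welder + punch: floor space 2 + 6 + 2 = 10 ≤ 10, output 14 + 16 + 12 = 42.
Best is press, welder, and punch with total output 42.

42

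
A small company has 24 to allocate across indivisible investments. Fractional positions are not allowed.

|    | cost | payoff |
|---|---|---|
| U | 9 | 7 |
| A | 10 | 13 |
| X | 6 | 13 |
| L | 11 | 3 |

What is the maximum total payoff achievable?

Allowing fractional choices, the relaxed optimum would be about 32.2, but investments are indivisible.
U + X: cost 9 + 6 = 15 ≤ 24, payoff 7 + 13 = 20.
A + X: cost 10 + 6 = 16 ≤ 24, payoff 13 + 13 = 26.
Best is A and X with total payoff 26.

26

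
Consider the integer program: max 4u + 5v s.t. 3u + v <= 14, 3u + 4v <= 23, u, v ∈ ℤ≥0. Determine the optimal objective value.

29

(u,v)=(1,5) is feasible, giving 29.
(u,v)=(2,4) is feasible, giving 28.
(u,v)=(3,3) is feasible, giving 27.
Maximum is 29 at (u,v)=(1,5).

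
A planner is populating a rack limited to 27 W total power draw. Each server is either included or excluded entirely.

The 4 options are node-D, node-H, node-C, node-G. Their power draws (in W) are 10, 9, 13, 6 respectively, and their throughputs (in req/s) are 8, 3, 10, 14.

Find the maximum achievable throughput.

25

Allowing fractional choices, the relaxed optimum would be about 30.5, but servers are indivisible.
node-D + node-H + node-G: power draw 10 + 9 + 6 = 25 ≤ 27, throughput 8 + 3 + 14 = 25.
node-C + node-G: power draw 13 + 6 = 19 ≤ 27, throughput 10 + 14 = 24.
Best is node-D, node-H, and node-G with total throughput 25.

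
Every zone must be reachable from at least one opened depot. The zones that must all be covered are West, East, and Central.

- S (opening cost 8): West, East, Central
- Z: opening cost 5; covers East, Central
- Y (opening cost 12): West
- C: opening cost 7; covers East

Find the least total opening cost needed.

8

The greedy cost-per-new-zone heuristic would pick Z and S for 13, but a cheaper cover exists.
S alone covers West, East, Central — every zone.
Total opening cost: 8.
No cover costs less than 8.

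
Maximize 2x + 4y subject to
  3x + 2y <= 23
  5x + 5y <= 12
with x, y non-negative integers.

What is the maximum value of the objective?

8

(x,y)=(0,2): 3·0+2·2=4≤23, 5·0+5·2=10≤12, objective 8.
(x,y)=(1,1): 3·1+2·1=5≤23, 5·1+5·1=10≤12, objective 6.
No feasible integer point exceeds 8.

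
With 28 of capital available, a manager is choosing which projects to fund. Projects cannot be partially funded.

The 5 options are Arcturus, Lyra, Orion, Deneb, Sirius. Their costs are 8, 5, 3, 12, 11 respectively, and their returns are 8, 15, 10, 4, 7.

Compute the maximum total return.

40

Arcturus + Lyra + Orion: cost 8 + 5 + 3 = 16 ≤ 28, return 8 + 15 + 10 = 33.
Arcturus + Lyra + Orion + Deneb: cost 8 + 5 + 3 + 12 = 28 ≤ 28, return 8 + 15 + 10 + 4 = 37.
Arcturus + Lyra + Orion + Sirius: cost 8 + 5 + 3 + 11 = 27 ≤ 28, return 8 + 15 + 10 + 7 = 40.
Best is Arcturus, Lyra, Orion, and Sirius with total return 40.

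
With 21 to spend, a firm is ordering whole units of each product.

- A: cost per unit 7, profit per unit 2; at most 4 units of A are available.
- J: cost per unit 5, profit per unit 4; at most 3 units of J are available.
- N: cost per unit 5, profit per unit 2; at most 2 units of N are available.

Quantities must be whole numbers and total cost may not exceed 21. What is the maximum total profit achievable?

14

This is a bounded integer knapsack.
J has the best ratio (4/5); taking only J gives at most 3×4 = 12 (stopped by the supply cap of 3).
Mixing does better — 3×J and 1×N: cost 20 ≤ 21, profit 3·4 + 1·2 = 14.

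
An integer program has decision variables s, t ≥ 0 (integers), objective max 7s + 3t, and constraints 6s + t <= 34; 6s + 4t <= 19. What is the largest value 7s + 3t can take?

The continuous relaxation peaks at (3.17, 0) with value 22.17; rounding to a feasible lattice point costs some objective.
(s,t)=(3,0): 6·3+1·0=18≤34, 6·3+4·0=18≤19, objective 21.
(s,t)=(2,1): 6·2+1·1=13≤34, 6·2+4·1=16≤19, objective 17.
(s,t)=(2,0): 6·2+1·0=12≤34, 6·2+4·0=12≤19, objective 14.
No feasible integer point exceeds 21.

21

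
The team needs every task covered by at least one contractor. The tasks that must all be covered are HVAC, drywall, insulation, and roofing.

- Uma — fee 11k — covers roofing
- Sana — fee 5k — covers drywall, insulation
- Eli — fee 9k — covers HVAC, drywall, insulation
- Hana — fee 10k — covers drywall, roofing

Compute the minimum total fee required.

This is a weighted set-cover instance.
The greedy cost-per-new-task heuristic would pick Sana, Eli, and Hana for 24, but a cheaper cover exists.
Choose Eli and Hana: together they cover HVAC, drywall, insulation, roofing — every task.
Total fee: 9 + 10 = 19.
No cover costs less than 19.

19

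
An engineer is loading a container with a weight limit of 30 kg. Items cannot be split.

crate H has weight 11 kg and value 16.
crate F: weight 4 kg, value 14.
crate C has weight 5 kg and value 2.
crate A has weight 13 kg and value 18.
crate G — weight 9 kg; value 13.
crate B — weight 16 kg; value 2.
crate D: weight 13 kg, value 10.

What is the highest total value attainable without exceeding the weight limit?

Take crate H, crate F, and crate A: weight 11 + 4 + 13 = 28 ≤ 30, value 16 + 14 + 18 = 48.
No other feasible combination does better.

48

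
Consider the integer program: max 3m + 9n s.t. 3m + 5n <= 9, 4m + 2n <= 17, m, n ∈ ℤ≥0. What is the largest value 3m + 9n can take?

(m,n)=(1,1): 3·1+5·1=8≤9, 4·1+2·1=6≤17, objective 12.
(m,n)=(0,1): 3·0+5·1=5≤9, 4·0+2·1=2≤17, objective 9.
(m,n)=(2,0): 3·2+5·0=6≤9, 4·2+2·0=8≤17, objective 6.
(m,n)=(1,0): 3·1+5·0=3≤9, 4·1+2·0=4≤17, objective 3.
No feasible integer point exceeds 12.

12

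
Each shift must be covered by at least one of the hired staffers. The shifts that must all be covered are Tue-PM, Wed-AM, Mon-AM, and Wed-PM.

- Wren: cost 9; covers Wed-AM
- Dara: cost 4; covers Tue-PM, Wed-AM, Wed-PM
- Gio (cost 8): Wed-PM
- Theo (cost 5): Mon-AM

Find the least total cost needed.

This is a weighted set-cover instance.
Choose Dara and Theo: together they cover Tue-PM, Wed-AM, Mon-AM, Wed-PM — every shift.
Total cost: 4 + 5 = 9.

9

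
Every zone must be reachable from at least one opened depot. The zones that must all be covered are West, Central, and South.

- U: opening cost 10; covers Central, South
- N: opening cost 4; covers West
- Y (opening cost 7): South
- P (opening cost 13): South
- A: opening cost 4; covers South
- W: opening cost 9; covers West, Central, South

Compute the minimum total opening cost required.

W alone covers West, Central, South — every zone.
Total opening cost: 9.
No cover costs less than 9.

9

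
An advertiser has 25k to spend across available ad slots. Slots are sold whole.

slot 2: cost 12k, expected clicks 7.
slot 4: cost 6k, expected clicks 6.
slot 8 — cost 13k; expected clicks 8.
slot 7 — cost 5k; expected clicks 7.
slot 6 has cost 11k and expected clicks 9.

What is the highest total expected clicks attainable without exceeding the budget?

slot 4 + slot 7 + slot 6: cost 6 + 5 + 11 = 22 ≤ 25, expected clicks 6 + 7 + 9 = 22.
slot 4 + slot 8 + slot 7: cost 6 + 13 + 5 = 24 ≤ 25, expected clicks 6 + 8 + 7 = 21.
Best is slot 4, slot 7, and slot 6 with total expected clicks 22.

22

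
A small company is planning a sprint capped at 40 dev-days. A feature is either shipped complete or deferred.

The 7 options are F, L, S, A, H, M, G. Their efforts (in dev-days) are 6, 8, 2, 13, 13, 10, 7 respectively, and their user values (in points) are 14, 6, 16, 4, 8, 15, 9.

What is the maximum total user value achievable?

F + L + S + M + G: effort 6 + 8 + 2 + 10 + 7 = 33 ≤ 40, user value 14 + 6 + 16 + 15 + 9 = 60.
F + S + H + M + G: effort 6 + 2 + 13 + 10 + 7 = 38 ≤ 40, user value 14 + 16 + 8 + 15 + 9 = 62.
F + L + S + H + M: effort 6 + 8 + 2 + 13 + 10 = 39 ≤ 40, user value 14 + 6 + 16 + 8 + 15 = 59.
Best is F, S, H, M, and G with total user value 62.

62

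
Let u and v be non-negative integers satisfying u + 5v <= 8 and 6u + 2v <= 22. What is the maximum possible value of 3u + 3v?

Relaxing integrality, the LP optimum is 12.86 at (u,v) = (3.36, 0.929), which is not an integer point.
(u,v)=(3,1): 1·3+5·1=8≤8, 6·3+2·1=20≤22, objective 12.
(u,v)=(2,1): 1·2+5·1=7≤8, 6·2+2·1=14≤22, objective 9.
The best lattice point is (3,1), giving 12.

12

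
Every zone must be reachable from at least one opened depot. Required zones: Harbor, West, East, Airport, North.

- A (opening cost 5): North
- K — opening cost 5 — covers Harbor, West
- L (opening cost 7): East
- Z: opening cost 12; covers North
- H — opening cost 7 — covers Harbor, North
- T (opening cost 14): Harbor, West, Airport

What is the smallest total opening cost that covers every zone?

This is an integer covering problem.
Choose A, L, and T: together they cover Harbor, West, East, Airport, North — every zone.
Total opening cost: 5 + 7 + 14 = 26.

26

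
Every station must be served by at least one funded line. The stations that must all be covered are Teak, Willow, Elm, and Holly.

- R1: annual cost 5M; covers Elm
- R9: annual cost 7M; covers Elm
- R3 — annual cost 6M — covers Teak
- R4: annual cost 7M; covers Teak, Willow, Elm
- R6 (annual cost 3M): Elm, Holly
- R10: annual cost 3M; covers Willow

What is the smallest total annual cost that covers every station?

10

Choose R4 and R6: together they cover Teak, Willow, Elm, Holly — every station.
Total annual cost: 7 + 3 = 10.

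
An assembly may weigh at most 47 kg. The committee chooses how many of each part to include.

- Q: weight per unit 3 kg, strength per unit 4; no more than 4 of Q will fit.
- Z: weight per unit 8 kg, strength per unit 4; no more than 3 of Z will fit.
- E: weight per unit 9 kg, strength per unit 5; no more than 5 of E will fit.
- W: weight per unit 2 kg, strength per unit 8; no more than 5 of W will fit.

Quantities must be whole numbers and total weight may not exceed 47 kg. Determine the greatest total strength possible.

69

4×Q, 2×Z, 1×E, and 5×W: weight 47 ≤ 47, strength 4·4 + 2·4 + 1·5 + 5·8 = 69.
4×Q, 3×Z, and 5×W: weight 46 ≤ 47, strength 4·4 + 3·4 + 5·8 = 68.
Best is 69.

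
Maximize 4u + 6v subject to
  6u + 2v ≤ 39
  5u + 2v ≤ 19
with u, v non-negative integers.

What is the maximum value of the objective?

54

The continuous relaxation peaks at (0, 9.5) with value 57.00; rounding to a feasible lattice point costs some objective.
(u,v)=(0,9): 6·0+2·9=18≤39, 5·0+2·9=18≤19, objective 54.
(u,v)=(0,8): 6·0+2·8=16≤39, 5·0+2·8=16≤19, objective 48.
The best lattice point is (0,9), giving 54.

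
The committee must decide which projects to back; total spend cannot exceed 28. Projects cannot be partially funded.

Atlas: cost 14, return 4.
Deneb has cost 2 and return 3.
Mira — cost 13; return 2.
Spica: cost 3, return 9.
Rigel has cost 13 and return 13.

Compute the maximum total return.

25

Allowing fractional choices, the relaxed optimum would be about 27.9, but projects are indivisible.
Spica + Rigel: cost 3 + 13 = 16 ≤ 28, return 9 + 13 = 22.
Deneb + Spica + Rigel: cost 2 + 3 + 13 = 18 ≤ 28, return 3 + 9 + 13 = 25.
Best is Deneb, Spica, and Rigel with total return 25.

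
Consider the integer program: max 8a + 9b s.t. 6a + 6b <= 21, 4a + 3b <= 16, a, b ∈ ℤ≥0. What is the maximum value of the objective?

27

Relaxing integrality, the LP optimum is 31.50 at (a,b) = (0, 3.5), which is not an integer point.
(a,b)=(0,3): 6·0+6·3=18≤21, 4·0+3·3=9≤16, objective 27.
(a,b)=(1,2): 6·1+6·2=18≤21, 4·1+3·2=10≤16, objective 26.
(a,b)=(0,2): 6·0+6·2=12≤21, 4·0+3·2=6≤16, objective 18.
The best lattice point is (0,3), giving 27.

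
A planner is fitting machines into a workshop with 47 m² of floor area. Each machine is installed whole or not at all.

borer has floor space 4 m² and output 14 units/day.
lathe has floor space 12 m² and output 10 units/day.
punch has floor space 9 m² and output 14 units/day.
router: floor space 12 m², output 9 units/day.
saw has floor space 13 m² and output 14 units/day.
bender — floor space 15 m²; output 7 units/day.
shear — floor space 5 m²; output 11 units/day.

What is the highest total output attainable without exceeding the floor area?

63

Allowing fractional choices, the relaxed optimum would be about 66.0, but machines are indivisible.
borer + punch + router + saw + shear: floor space 4 + 9 + 12 + 13 + 5 = 43 ≤ 47, output 14 + 14 + 9 + 14 + 11 = 62.
borer + lathe + punch + saw + shear: floor space 4 + 12 + 9 + 13 + 5 = 43 ≤ 47, output 14 + 10 + 14 + 14 + 11 = 63.
Best is borer, lathe, punch, saw, and shear with total output 63.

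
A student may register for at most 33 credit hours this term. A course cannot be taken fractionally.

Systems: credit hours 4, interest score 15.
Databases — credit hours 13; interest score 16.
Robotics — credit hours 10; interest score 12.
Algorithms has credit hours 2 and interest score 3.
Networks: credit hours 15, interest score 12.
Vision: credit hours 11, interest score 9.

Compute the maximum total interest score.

Systems + Databases + Robotics + Algorithms: credit hours 4 + 13 + 10 + 2 = 29 ≤ 33, interest score 15 + 16 + 12 + 3 = 46.
Systems + Databases + Robotics: credit hours 4 + 13 + 10 = 27 ≤ 33, interest score 15 + 16 + 12 = 43.
Systems + Databases + Algorithms + Vision: credit hours 4 + 13 + 2 + 11 = 30 ≤ 33, interest score 15 + 16 + 3 + 9 = 43.
Best is Systems, Databases, Robotics, and Algorithms with total interest score 46.

46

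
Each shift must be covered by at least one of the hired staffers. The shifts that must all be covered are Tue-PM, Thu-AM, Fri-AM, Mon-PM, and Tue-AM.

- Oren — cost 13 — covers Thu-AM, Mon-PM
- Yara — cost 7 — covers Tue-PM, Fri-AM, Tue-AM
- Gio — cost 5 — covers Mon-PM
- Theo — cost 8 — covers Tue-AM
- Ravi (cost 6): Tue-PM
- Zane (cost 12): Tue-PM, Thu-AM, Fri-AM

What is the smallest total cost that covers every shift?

20

The greedy cost-per-new-shift heuristic would pick Yara, Gio, and Zane for 24, but a cheaper cover exists.
Choose Oren and Yara: together they cover Tue-PM, Thu-AM, Fri-AM, Mon-PM, Tue-AM — every shift.
Total cost: 13 + 7 = 20.
No cover costs less than 20.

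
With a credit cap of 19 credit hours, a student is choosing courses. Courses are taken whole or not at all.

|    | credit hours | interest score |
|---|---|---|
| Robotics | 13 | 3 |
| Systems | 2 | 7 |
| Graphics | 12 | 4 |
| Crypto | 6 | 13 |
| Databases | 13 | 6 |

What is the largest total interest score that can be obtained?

20

Crypto + Databases: credit hours 6 + 13 = 19 ≤ 19, interest score 13 + 6 = 19.
Systems + Crypto: credit hours 2 + 6 = 8 ≤ 19, interest score 7 + 13 = 20.
Graphics + Crypto: credit hours 12 + 6 = 18 ≤ 19, interest score 4 + 13 = 17.
Best is Systems and Crypto with total interest score 20.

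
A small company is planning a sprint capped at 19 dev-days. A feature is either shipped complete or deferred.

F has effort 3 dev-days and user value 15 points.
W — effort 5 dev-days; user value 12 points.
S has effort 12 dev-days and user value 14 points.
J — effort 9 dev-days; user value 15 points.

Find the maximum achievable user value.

Take F, W, and J: effort 3 + 5 + 9 = 17 ≤ 19, user value 15 + 12 + 15 = 42.
No other feasible combination does better.

42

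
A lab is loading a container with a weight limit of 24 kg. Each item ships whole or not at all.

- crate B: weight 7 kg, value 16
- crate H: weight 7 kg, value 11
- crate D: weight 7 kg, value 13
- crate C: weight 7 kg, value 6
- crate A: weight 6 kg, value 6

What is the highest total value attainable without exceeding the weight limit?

This is a 0-1 knapsack instance.
Take crate B, crate H, and crate D: weight 7 + 7 + 7 = 21 ≤ 24, value 16 + 11 + 13 = 40.
No other feasible combination does better.

40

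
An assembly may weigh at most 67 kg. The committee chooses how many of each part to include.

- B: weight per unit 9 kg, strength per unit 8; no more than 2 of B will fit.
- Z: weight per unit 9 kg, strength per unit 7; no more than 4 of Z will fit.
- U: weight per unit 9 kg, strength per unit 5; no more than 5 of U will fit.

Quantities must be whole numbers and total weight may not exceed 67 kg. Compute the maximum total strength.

Take 2×B, 4×Z, and 1×U: weight 63 ≤ 67, strength 2·8 + 4·7 + 1·5 = 49.
B has the best ratio (8/9) and is taken to its limit of 2; remaining capacity is filled optimally with the others.

49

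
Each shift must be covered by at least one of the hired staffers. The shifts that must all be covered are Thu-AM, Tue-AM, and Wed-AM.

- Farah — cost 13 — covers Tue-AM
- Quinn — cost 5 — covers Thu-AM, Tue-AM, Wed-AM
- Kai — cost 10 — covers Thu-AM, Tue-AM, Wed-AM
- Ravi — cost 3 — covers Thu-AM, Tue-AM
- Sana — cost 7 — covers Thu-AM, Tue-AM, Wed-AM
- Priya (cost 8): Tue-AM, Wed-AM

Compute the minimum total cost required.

5

Quinn alone covers Thu-AM, Tue-AM, Wed-AM — every shift.
Total cost: 5.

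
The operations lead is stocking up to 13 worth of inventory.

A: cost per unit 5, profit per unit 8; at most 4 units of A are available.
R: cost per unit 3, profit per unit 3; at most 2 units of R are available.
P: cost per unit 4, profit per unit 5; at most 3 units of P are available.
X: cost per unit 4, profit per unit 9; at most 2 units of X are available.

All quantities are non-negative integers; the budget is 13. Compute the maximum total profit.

X has the best ratio (9/4); taking only X gives at most 2×9 = 18 (stopped by the supply cap of 2).
Mixing does better — 1×A and 2×X: cost 13 ≤ 13, profit 1·8 + 2·9 = 26.

26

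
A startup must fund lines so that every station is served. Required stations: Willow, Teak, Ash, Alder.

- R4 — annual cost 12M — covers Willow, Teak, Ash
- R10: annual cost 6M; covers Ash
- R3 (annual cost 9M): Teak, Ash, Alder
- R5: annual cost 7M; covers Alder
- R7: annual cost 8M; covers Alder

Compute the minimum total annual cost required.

This is an integer covering problem.
The greedy cost-per-new-station heuristic would pick R3 and R4 for 21, but a cheaper cover exists.
Choose R4 and R5: together they cover Willow, Teak, Ash, Alder — every station.
Total annual cost: 12 + 7 = 19.
No cover costs less than 19.

19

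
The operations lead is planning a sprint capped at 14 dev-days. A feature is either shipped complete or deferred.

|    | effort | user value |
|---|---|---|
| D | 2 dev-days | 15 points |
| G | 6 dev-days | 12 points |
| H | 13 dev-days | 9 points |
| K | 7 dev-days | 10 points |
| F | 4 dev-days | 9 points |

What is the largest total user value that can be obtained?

D + G + F: effort 2 + 6 + 4 = 12 ≤ 14, user value 15 + 12 + 9 = 36.
D + K + F: effort 2 + 7 + 4 = 13 ≤ 14, user value 15 + 10 + 9 = 34.
D + G: effort 2 + 6 = 8 ≤ 14, user value 15 + 12 = 27.
Best is D, G, and F with total user value 36.

36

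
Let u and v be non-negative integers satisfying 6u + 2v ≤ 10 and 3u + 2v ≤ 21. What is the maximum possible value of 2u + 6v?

(u,v)=(0,5): 6·0+2·5=10≤10, 3·0+2·5=10≤21, objective 30.
(u,v)=(0,4): 6·0+2·4=8≤10, 3·0+2·4=8≤21, objective 24.
No feasible integer point exceeds 30.

30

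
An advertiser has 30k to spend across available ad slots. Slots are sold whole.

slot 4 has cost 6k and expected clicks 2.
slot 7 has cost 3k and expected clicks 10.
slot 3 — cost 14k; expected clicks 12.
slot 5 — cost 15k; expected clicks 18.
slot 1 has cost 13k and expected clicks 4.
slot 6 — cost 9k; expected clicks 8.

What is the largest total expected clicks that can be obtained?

36

Allowing fractional choices, the relaxed optimum would be about 38.6, but ad slots are indivisible.
slot 7 + slot 5 + slot 6: cost 3 + 15 + 9 = 27 ≤ 30, expected clicks 10 + 18 + 8 = 36.
slot 4 + slot 7 + slot 5: cost 6 + 3 + 15 = 24 ≤ 30, expected clicks 2 + 10 + 18 = 30.
slot 7 + slot 3 + slot 6: cost 3 + 14 + 9 = 26 ≤ 30, expected clicks 10 + 12 + 8 = 30.
Best is slot 7, slot 5, and slot 6 with total expected clicks 36.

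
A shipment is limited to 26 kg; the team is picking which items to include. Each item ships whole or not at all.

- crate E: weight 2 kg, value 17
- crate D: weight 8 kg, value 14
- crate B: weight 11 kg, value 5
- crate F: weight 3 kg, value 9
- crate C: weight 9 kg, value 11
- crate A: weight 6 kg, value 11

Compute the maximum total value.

53

Take crate E, crate D, crate C, and crate A: weight 2 + 8 + 9 + 6 = 25 ≤ 26, value 17 + 14 + 11 + 11 = 53.
No other feasible combination does better.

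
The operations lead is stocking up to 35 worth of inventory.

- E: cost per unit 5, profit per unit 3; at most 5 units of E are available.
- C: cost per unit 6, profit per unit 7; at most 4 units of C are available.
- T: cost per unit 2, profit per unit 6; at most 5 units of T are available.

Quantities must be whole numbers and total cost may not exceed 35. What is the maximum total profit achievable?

Take 4×C and 5×T: cost 34 ≤ 35, profit 4·7 + 5·6 = 58.
T has the best ratio (6/2) and is taken to its limit of 5; remaining capacity is filled optimally with the others.

58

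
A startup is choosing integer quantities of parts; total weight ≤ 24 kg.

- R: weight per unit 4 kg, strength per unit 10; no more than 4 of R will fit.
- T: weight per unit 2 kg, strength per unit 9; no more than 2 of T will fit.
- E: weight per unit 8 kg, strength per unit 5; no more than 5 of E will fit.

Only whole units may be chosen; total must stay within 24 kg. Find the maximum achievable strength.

58

T has the best ratio (9/2); taking only T gives at most 2×9 = 18 (stopped by the supply cap of 2).
Mixing does better — 4×R and 2×T: weight 20 ≤ 24, strength 4·10 + 2·9 = 58.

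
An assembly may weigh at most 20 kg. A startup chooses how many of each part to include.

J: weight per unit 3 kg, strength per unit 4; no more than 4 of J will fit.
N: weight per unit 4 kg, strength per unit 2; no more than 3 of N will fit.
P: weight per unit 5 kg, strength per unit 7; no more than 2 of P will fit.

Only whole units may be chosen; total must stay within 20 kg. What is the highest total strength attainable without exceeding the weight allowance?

Take 3×J and 2×P: weight 19 ≤ 20, strength 3·4 + 2·7 = 26.
P has the best ratio (7/5) and is taken to its limit of 2; remaining capacity is filled optimally with the others.

26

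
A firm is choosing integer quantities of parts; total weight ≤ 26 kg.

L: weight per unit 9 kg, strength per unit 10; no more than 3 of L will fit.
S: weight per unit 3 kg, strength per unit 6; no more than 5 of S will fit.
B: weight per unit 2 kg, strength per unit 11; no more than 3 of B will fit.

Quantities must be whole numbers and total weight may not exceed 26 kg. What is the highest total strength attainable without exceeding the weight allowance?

63

5×S and 3×B: weight 21 ≤ 26, strength 5·6 + 3·11 = 63.
1×L, 3×S, and 3×B: weight 24 ≤ 26, strength 1·10 + 3·6 + 3·11 = 61.
Best is 63.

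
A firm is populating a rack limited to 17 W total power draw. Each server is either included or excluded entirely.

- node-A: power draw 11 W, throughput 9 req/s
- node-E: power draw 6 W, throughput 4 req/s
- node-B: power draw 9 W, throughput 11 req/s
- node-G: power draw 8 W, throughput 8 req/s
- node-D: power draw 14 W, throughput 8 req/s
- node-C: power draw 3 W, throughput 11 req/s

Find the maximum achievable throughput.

23

Allowing fractional choices, the relaxed optimum would be about 27.0, but servers are indivisible.
node-B + node-C: power draw 9 + 3 = 12 ≤ 17, throughput 11 + 11 = 22.
node-E + node-G + node-C: power draw 6 + 8 + 3 = 17 ≤ 17, throughput 4 + 8 + 11 = 23.
node-A + node-C: power draw 11 + 3 = 14 ≤ 17, throughput 9 + 11 = 20.
Best is node-E, node-G, and node-C with total throughput 23.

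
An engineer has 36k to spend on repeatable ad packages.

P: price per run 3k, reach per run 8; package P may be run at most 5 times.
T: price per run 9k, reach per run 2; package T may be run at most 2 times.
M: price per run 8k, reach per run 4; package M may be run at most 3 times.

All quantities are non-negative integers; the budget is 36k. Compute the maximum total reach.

5×P, 1×T, and 1×M: price 32 ≤ 36, reach 5·8 + 1·2 + 1·4 = 46.
5×P and 2×M: price 31 ≤ 36, reach 5·8 + 2·4 = 48.
Best is 48.

48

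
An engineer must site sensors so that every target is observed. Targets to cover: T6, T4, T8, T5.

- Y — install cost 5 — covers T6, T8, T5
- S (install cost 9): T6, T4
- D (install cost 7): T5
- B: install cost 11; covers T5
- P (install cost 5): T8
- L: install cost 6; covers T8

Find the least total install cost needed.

Choose Y and S: together they cover T6, T4, T8, T5 — every target.
Total install cost: 5 + 9 = 14.

14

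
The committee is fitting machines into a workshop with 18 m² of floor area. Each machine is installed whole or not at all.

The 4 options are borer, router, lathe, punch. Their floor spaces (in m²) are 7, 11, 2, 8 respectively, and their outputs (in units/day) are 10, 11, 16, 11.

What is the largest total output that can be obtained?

Allowing fractional choices, the relaxed optimum would be about 38.0, but machines are indivisible.
router + lathe: floor space 11 + 2 = 13 ≤ 18, output 11 + 16 = 27.
borer + lathe + punch: floor space 7 + 2 + 8 = 17 ≤ 18, output 10 + 16 + 11 = 37.
lathe + punch: floor space 2 + 8 = 10 ≤ 18, output 16 + 11 = 27.
Best is borer, lathe, and punch with total output 37.

37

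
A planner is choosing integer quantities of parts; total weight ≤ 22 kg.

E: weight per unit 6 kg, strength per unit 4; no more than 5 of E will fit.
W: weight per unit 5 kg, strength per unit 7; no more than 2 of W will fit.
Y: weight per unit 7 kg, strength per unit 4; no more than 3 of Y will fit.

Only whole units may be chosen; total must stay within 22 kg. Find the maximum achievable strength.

22

2×W and 1×Y: weight 17 ≤ 22, strength 2·7 + 1·4 = 18.
2×E and 2×W: weight 22 ≤ 22, strength 2·4 + 2·7 = 22.
Best is 22.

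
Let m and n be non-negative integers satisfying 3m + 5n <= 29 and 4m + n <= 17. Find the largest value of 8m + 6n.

48

(m,n)=(3,4) is feasible, giving 48.
(m,n)=(3,3) is feasible, giving 42.
(m,n)=(2,4) is feasible, giving 40.
No feasible integer point exceeds 48.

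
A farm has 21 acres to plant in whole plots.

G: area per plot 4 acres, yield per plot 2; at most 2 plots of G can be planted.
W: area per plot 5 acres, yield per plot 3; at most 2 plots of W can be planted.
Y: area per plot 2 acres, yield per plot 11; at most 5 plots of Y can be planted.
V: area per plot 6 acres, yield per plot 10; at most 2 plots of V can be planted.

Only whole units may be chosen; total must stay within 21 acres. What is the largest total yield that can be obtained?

68

Y has the best ratio (11/2); taking only Y gives at most 5×11 = 55 (stopped by the supply cap of 5).
Mixing does better — 1×W, 5×Y, and 1×V: area 21 ≤ 21, yield 1·3 + 5·11 + 1·10 = 68.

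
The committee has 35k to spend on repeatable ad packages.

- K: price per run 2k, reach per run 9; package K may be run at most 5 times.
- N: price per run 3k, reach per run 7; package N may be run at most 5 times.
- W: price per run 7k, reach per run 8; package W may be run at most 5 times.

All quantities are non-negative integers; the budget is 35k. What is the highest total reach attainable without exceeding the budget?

Take 5×K, 5×N, and 1×W: price 32 ≤ 35, reach 5·9 + 5·7 + 1·8 = 88.
K has the best ratio (9/2) and is taken to its limit of 5; remaining capacity is filled optimally with the others.

88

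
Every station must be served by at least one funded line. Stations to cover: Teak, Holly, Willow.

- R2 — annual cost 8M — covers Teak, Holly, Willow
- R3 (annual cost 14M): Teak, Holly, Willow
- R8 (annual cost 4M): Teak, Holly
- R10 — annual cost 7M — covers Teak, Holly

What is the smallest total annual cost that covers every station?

The greedy cost-per-new-station heuristic would pick R8 and R2 for 12, but a cheaper cover exists.
R2 alone covers Teak, Holly, Willow — every station.
Total annual cost: 8.
No cover costs less than 8.

8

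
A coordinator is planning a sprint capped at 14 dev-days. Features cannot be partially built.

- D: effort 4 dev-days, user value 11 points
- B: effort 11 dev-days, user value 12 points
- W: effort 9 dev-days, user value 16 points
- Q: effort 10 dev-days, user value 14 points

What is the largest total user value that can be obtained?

Allowing fractional choices, the relaxed optimum would be about 28.4, but features are indivisible.
W: effort 9 ≤ 14, user value 16.
D + Q: effort 4 + 10 = 14 ≤ 14, user value 11 + 14 = 25.
D + W: effort 4 + 9 = 13 ≤ 14, user value 11 + 16 = 27.
Best is D and W with total user value 27.

27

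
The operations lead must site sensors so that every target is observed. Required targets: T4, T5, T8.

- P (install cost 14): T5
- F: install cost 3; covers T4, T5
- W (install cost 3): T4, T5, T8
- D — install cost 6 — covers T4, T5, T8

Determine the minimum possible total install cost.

W alone covers T4, T5, T8 — every target.
Total install cost: 3.
No cover costs less than 3.

3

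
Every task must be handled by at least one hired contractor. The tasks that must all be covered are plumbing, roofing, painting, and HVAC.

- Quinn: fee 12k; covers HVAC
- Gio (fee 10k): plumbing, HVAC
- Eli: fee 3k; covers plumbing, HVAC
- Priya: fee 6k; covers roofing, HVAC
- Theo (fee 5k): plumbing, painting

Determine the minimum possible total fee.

This is a weighted set-cover instance.
The greedy cost-per-new-task heuristic would pick Eli, Theo, and Priya for 14, but a cheaper cover exists.
Choose Priya and Theo: together they cover plumbing, roofing, painting, HVAC — every task.
Total fee: 6 + 5 = 11.
No cover costs less than 11.

11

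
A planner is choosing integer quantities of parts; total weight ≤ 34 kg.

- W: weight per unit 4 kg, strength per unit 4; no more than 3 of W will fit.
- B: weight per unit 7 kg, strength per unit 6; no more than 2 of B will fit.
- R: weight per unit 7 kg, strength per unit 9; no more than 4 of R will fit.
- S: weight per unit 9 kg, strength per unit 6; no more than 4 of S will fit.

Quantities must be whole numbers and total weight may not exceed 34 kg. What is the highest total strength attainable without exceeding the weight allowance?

R has the best ratio (9/7); taking only R gives at most 4×9 = 36 (stopped by the weight limit).
Mixing does better — 1×W and 4×R: weight 32 ≤ 34, strength 1·4 + 4·9 = 40.

40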